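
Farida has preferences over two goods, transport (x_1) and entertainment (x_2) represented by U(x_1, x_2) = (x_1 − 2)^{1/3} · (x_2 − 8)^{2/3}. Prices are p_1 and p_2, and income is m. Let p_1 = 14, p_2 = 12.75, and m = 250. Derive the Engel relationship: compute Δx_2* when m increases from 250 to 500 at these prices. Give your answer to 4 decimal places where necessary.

MRS = (1/2)·(x_2−8)/(x_1−2). Tangency with p_1/p_2 gives x_2−8 = 2·(p_1/p_2)·(x_1−2).
After buying the subsistence bundle (2, 8), a share 1/3 of the remaining income goes to x_1: x_1* = 2 + 1/3·(m − 2p_1 − 8p_2)/p_1.
Discretionary income = 250 − 2·14 − 8·12.75 = 120; x_2* = 8 + 2/3·120/12.75 = 14.2745.
At m' = 500: x_2* = 27.3464. Change: 27.3464 − 14.2745 = 13.0719.

Δx_2* = 13.0719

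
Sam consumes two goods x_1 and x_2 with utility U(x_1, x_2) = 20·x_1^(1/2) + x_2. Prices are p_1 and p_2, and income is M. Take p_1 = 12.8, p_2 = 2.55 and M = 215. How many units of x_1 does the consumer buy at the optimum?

x_1* = 3.9688

Utility is quasi-linear in x_2; the FOC for x_1 is 10/√x_1 = p_1/p_2.
Thus x_1* = (10·p_2/p_1)² — independent of M — with the rest of income spent on x_2.
Plugging in: x_1* = (10·2.55/12.8)² = 3.9688.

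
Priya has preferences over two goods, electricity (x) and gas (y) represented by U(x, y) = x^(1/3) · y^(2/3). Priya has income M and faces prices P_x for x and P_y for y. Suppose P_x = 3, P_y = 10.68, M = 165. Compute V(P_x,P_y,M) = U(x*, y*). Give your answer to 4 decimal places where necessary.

V = 12.4823

Tangency: MRS = (1/2)·y/x = P_x/P_y.
Rearranging, P_y·y = 2·P_x·x. Substituting into the budget gives P_x·x·(1 + 2) = M.
Demand: x*(P_x,P_y,M) = 1/3·M/P_x and y* = 2/3·M/P_y.
At P_x=3, P_y=10.68, M=165: x* = 1/3·165/3 = 18.3333, y* = 10.2996.
Utility at the optimum: U(18.3333, 10.2996) = 12.4823.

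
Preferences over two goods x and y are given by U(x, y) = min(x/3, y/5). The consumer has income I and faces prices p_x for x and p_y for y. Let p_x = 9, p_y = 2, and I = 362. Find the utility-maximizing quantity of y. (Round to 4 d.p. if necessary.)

y* = 48.9189

With perfect complements, no substitution: consume in ratio x:y = 3:5.
Budget: p_x·x + p_y·(5/3)·x = I, so (3·p_x + 5·p_y)·x = 3·I.
Demand: x*(p_x,p_y,I) = 3·I/(3·p_x + 5·p_y), y* = 5·I/(3·p_x + 5·p_y).
Here 3·9 + 5·2 = 37, giving y* = 48.9189.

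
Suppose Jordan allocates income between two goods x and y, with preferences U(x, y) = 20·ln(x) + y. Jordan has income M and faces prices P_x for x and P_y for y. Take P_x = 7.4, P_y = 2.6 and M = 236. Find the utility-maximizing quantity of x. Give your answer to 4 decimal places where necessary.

At the given prices: x* = 20·2.6/7.4 = 7.027.

x* = 7.027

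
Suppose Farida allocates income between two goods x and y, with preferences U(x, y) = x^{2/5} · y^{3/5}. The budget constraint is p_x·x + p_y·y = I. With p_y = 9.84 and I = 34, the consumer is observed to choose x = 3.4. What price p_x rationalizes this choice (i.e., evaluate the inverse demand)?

Tangency: MRS = (2/3)·y/x = p_x/p_y.
Rearranging, p_y·y = (3/2)·p_x·x. Substituting into the budget gives p_x·x·(1 + (3/2)) = I.
Demand: x*(p_x,p_y,I) = 0.4·I/p_x and y* = 0.6·I/p_y.
Set x* = 3.4 in the demand function and solve for p_x: p_x = 4.

p_x = 4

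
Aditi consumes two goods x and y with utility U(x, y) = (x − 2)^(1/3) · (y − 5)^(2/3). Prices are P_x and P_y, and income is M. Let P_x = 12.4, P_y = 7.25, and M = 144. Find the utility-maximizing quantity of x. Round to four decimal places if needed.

x* = 4.2298

This is Cobb-Douglas in (x−2, y−5): tangency gives 1/3·P_y·(y−5) = 2/3·P_x·(x−2).
After buying the subsistence bundle (2, 5), a share 1/3 of the remaining income goes to x: x* = 2 + 1/3·(M − 2P_x − 5P_y)/P_x.
Discretionary income = 144 − 2·12.4 − 5·7.25 = 82.95; x* = 2 + 1/3·82.95/12.4 = 4.2298.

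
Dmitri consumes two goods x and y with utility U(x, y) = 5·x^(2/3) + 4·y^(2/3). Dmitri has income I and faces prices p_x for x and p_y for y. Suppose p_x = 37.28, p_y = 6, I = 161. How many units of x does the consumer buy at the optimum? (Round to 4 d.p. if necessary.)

x* = 0.208

MU_x ∝ 5·x^(-1/3), MU_y ∝ 4·y^(-1/3), so MRS = (5/4)·(y/x)^(1/3) = p_x/p_y.
Solve for the ratio: y/x = [(4/5)·p_x/p_y]^(3).
With the ratio pinned down, the budget gives x* = I/(p_x + p_y·(y/x)) and y* = (y/x)·x*.
Numerically y/x = 122.812881, so x* = 161/(37.28 + 6·122.812881) = 0.208.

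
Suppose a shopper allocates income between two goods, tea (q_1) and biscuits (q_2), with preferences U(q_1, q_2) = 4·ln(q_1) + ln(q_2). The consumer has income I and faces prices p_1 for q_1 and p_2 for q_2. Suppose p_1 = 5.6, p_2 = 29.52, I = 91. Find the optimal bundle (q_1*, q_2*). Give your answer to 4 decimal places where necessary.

q_1* = 13, q_2* = 0.6165

The MRS is 4·q_2/q_1. Set MRS = p_1/p_2.
So 4·p_2·q_2 = p_1·q_1; combined with the budget, a share 0.8 of income goes to q_1.
Demand: q_1*(p_1,p_2,I) = 0.8·I/p_1 and q_2* = 0.2·I/p_2.
At p_1=5.6, p_2=29.52, I=91: q_1* = 0.8·91/5.6 = 13, q_2* = 0.6165.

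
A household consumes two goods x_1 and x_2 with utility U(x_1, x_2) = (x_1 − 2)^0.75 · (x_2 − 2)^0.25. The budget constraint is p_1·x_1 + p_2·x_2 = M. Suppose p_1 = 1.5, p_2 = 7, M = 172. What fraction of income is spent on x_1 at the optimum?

share on x_1 = 0.6933

MRS = 3·(x_2−2)/(x_1−2). Tangency with p_1/p_2 gives x_2−2 = (1/3)·(p_1/p_2)·(x_1−2).
After buying the subsistence bundle (2, 2), a share 0.75 of the remaining income goes to x_1: x_1* = 2 + 0.75·(M − 2p_1 − 2p_2)/p_1.
Discretionary income = 172 − 2·1.5 − 2·7 = 155; x_1* = 2 + 0.75·155/1.5 = 79.5; x_2* = 2 + 0.25·155/7 = 7.5357.
Expenditure on x_1: 1.5·79.5 = 119.25; share = 0.6933.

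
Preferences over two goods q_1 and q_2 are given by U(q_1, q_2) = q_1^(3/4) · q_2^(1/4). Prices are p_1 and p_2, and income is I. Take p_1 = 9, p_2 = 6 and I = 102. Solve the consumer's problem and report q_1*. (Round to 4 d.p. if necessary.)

Demand: q_1*(p_1,p_2,I) = 0.75·I/p_1 and q_2* = 0.25·I/p_2.
At p_1=9, p_2=6, I=102: q_1* = 0.75·102/9 = 8.5.

q_1* = 8.5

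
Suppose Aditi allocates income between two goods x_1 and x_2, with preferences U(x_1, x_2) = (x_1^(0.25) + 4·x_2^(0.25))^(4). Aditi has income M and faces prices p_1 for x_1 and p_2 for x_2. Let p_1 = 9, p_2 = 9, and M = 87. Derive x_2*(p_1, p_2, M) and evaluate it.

x_2* = 8.3514

MRS = MU_x_1/MU_x_2 = (1/4)·(x_2/x_1)^(0.75). Set equal to p_1/p_2.
Hence x_2/x_1 = (4·p_1/p_2)^(1/(0.75)), i.e. raised to the 4/3 power.
With the ratio pinned down, the budget gives x_1* = M/(p_1 + p_2·(x_2/x_1)) and x_2* = (x_2/x_1)·x_1*.
Numerically x_2/x_1 = 6.349604, so x_1* = 87/(9 + 9·6.349604) = 1.3153 and x_2* = 6.349604·1.3153 = 8.3514.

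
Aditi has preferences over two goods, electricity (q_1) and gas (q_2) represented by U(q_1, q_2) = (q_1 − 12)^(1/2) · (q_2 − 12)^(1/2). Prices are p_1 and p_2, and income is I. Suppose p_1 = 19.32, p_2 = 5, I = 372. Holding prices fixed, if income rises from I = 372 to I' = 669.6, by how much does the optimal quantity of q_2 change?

Δq_2* = 29.76

This is Cobb-Douglas in (q_1−12, q_2−12): tangency gives 0.5·p_2·(q_2−12) = 0.5·p_1·(q_1−12).
After buying the subsistence bundle (12, 12), a share 0.5 of the remaining income goes to q_1: q_1* = 12 + 0.5·(I − 12p_1 − 12p_2)/p_1.
Discretionary income = 372 − 12·19.32 − 12·5 = 80.16; q_2* = 12 + 0.5·80.16/5 = 20.016.
At I' = 669.6: q_2* = 49.776. Change: 49.776 − 20.016 = 29.76.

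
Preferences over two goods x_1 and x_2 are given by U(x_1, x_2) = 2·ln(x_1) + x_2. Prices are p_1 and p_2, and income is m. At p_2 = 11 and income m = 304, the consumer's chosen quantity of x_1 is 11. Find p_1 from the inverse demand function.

p_1 = 2

Set MRS = p_1/p_2: (2/x_1)/1 = p_1/p_2.
So x_1*(p_1,p_2) = 2·p_2/p_1, independent of income; and x_2* = (m − 2·p_2)/p_2.
Set x_1* = 11 in the demand function and solve for p_1: p_1 = 2.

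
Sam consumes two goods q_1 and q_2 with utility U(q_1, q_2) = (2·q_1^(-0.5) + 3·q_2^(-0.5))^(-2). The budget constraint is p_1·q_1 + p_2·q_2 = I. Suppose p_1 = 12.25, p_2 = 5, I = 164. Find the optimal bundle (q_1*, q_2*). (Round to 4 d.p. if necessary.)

From the CES first-order condition, (2/3)·(q_2/q_1)^(1.5) = p_1/p_2.
Hence q_2/q_1 = ((3/2)·p_1/p_2)^(1/(1.5)), i.e. raised to the 2/3 power.
With the ratio pinned down, the budget gives q_1* = I/(p_1 + p_2·(q_2/q_1)) and q_2* = (q_2/q_1)·q_1*.
Numerically q_2/q_1 = 2.381432, so q_1* = 164/(12.25 + 5·2.381432) = 6.7889 and q_2* = 2.381432·6.7889 = 16.1673.

q_1* = 6.7889, q_2* = 16.1673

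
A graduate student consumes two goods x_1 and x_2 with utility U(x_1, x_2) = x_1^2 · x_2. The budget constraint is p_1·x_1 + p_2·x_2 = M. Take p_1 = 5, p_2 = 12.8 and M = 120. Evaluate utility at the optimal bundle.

MU_x_1/MU_x_2 = (2·x_2)/(x_1); tangency sets this equal to p_1/p_2.
Rearranging, p_2·x_2 = (1/2)·p_1·x_1. Substituting into the budget gives p_1·x_1·(1 + (1/2)) = M.
Demand: x_1*(p_1,p_2,M) = 2/3·M/p_1 and x_2* = 1/3·M/p_2.
At p_1=5, p_2=12.8, M=120: x_1* = 2/3·120/5 = 16, x_2* = 3.125.
Utility at the optimum: U(16, 3.125) = 800.

V = 800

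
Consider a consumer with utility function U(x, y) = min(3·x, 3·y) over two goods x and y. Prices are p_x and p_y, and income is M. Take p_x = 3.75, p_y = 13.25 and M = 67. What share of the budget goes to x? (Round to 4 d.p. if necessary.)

Here 3·3.75 + 3·13.25 = 51, giving x* = 3.9412 and y* = 3.9412.
Expenditure on x: 3.75·3.9412 = 14.7794; share = 0.2206.

share on x = 0.2206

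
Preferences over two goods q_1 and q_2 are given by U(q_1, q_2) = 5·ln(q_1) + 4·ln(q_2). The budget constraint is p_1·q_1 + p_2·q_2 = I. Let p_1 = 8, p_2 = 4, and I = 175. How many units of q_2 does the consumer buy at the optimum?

q_2* = 19.4444

Demand: q_1*(p_1,p_2,I) = 5/9·I/p_1 and q_2* = 4/9·I/p_2.
At p_1=8, p_2=4, I=175: q_2* = 4/9·175/4 = 19.4444.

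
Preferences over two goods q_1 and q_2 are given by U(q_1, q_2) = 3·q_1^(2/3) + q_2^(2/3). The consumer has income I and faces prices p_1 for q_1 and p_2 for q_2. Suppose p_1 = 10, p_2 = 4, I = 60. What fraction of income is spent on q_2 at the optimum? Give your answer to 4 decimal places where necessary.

From the CES first-order condition, 3·(q_2/q_1)^(1/3) = p_1/p_2.
Hence q_2/q_1 = ((1/3)·p_1/p_2)^(1/(1/3)), i.e. raised to the 3 power.
Substitute q_2 = (q_2/q_1)·q_1 into the budget: q_1* = I/(p_1 + p_2·(q_2/q_1)).
Numerically q_2/q_1 = 0.578704, so q_1* = 60/(10 + 4·0.578704) = 4.8722 and q_2* = 0.578704·4.8722 = 2.8195.
Expenditure on q_2: 4·2.8195 = 11.2782; share = 0.188.

share on q_2 = 0.188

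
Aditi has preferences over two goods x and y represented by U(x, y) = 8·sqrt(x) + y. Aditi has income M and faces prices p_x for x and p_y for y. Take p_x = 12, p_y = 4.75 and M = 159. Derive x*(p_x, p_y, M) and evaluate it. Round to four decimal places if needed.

MU_x = 4/√x, MU_y = 1. Tangency: 4/√x = p_x/p_y.
Thus x* = (4·p_y/p_x)² — independent of M — with the rest of income spent on y.
Plugging in: x* = (4·4.75/12)² = 2.5069.

x* = 2.5069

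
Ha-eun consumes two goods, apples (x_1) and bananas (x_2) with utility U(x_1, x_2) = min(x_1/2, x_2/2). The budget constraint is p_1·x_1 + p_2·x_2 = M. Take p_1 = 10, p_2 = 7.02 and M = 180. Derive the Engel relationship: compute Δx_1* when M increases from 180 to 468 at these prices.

Leontief preferences: the optimum is at the kink where x_1/2 = x_2/2, i.e. x_2 = x_1.
Budget: p_1·x_1 + p_2·x_1 = M, so (2·p_1 + 2·p_2)·x_1 = 2·M.
Demand: x_1*(p_1,p_2,M) = 2·M/(2·p_1 + 2·p_2), x_2* = 2·M/(2·p_1 + 2·p_2).
Here 2·10 + 2·7.02 = 34.04, giving x_1* = 10.5758.
At M' = 468: x_1* = 27.4971. Change: 27.4971 − 10.5758 = 16.9213.

Δx_1* = 16.9213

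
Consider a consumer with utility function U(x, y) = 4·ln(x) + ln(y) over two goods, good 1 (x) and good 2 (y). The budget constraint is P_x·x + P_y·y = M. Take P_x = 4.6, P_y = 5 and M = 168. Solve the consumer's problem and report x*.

x* = 29.2174

Demand: x*(P_x,P_y,M) = 0.8·M/P_x and y* = 0.2·M/P_y.
At P_x=4.6, P_y=5, M=168: x* = 0.8·168/4.6 = 29.2174.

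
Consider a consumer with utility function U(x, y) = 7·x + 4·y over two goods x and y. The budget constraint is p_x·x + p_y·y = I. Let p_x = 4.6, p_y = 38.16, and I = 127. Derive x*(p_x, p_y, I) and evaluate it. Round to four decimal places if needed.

Linear utility — the consumer picks whichever good has higher MU/price: 7/4.6 = 1.5217 vs 4/38.16 = 0.1048.
x gives more utility per dollar, so spend all income on x: x* = I/p_x, y* = 0.
Numerically: x* = 27.6087, y* = 0.

x* = 27.6087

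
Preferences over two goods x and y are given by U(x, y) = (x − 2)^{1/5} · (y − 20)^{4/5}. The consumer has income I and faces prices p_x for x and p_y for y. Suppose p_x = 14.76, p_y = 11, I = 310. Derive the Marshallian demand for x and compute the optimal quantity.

This is Cobb-Douglas in (x−2, y−20): tangency gives 0.2·p_y·(y−20) = 0.8·p_x·(x−2).
After buying the subsistence bundle (2, 20), a share 0.2 of the remaining income goes to x: x* = 2 + 0.2·(I − 2p_x − 20p_y)/p_x.
Discretionary income = 310 − 2·14.76 − 20·11 = 60.48; x* = 2 + 0.2·60.48/14.76 = 2.8195.

x* = 2.8195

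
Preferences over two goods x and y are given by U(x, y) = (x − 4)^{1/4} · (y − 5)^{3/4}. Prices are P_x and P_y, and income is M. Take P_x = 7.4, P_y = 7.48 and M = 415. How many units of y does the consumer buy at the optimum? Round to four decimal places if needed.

Let x' = x−4, y' = y−5. MRS = (1/3)·y'/x' = P_x/P_y.
Substituting into the budget: x* = 4 + 0.25·(M − 4·P_x − 5·P_y)/P_x, and y* = 5 + 0.75·(…)/P_y.
Discretionary income = 415 − 4·7.4 − 5·7.48 = 348; y* = 5 + 0.75·348/7.48 = 39.893.

y* = 39.893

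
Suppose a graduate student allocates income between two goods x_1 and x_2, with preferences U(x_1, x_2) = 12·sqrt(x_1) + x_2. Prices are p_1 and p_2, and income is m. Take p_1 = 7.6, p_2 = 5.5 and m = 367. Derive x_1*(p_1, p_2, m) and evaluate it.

x_1* = 18.8539

Thus x_1* = (6·p_2/p_1)² — independent of m — with the rest of income spent on x_2.
Plugging in: x_1* = (6·5.5/7.6)² = 18.8539.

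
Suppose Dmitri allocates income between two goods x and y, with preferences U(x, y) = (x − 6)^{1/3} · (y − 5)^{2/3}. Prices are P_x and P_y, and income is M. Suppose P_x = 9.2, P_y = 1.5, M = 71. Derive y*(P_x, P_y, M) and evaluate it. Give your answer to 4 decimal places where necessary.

Substituting into the budget: x* = 6 + 1/3·(M − 6·P_x − 5·P_y)/P_x, and y* = 5 + 2/3·(…)/P_y.
Discretionary income = 71 − 6·9.2 − 5·1.5 = 8.3; y* = 5 + 2/3·8.3/1.5 = 8.6889.

y* = 8.6889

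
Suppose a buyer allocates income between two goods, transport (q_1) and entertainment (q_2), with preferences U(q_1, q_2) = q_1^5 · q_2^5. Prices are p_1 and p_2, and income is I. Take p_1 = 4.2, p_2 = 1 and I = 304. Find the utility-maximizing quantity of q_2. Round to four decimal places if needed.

q_2* = 152

The MRS is q_2/q_1. Set MRS = p_1/p_2.
Rearranging, p_2·q_2 = p_1·q_1. Substituting into the budget gives p_1·q_1·(1 + 1) = I.
Demand: q_1*(p_1,p_2,I) = 0.5·I/p_1 and q_2* = 0.5·I/p_2.
At p_1=4.2, p_2=1, I=304: q_2* = 0.5·304/1 = 152.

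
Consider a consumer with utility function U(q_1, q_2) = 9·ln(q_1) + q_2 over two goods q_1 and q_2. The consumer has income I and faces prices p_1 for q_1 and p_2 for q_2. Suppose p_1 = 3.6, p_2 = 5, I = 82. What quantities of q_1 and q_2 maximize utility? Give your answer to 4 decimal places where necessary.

q_1* = 12.5, q_2* = 7.4

MU_q_1 = 9/q_1, MU_q_2 = 1. Tangency: 9/q_1 = p_1/p_2.
So q_1*(p_1,p_2) = 9·p_2/p_1, independent of income; and q_2* = (I − 9·p_2)/p_2.
At the given prices: q_1* = 9·5/3.6 = 12.5, and q_2* = 7.4.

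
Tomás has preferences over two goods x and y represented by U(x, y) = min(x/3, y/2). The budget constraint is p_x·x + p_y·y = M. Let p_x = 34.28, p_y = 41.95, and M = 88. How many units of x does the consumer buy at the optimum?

x* = 1.4137

With perfect complements, no substitution: consume in ratio x:y = 3:2.
Budget: p_x·x + p_y·(2/3)·x = M, so (3·p_x + 2·p_y)·x = 3·M.
Demand: x*(p_x,p_y,M) = 3·M/(3·p_x + 2·p_y), y* = 2·M/(3·p_x + 2·p_y).
Here 3·34.28 + 2·41.95 = 186.74, giving x* = 1.4137.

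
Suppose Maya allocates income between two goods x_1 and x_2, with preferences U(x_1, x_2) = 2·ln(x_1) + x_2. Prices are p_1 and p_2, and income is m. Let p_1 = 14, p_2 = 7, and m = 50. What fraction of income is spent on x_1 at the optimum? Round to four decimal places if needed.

share on x_1 = 0.28

So x_1*(p_1,p_2) = 2·p_2/p_1, independent of income; and x_2* = (m − 2·p_2)/p_2.
At the given prices: x_1* = 2·7/14 = 1, and x_2* = 5.1429.
Expenditure on x_1: 14·1 = 14; share = 0.28.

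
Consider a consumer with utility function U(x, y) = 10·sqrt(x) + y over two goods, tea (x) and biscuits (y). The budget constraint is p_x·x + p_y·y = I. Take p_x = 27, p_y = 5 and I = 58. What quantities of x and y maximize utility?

Thus x* = (5·p_y/p_x)² — independent of I — with the rest of income spent on y.
Plugging in: x* = (5·5/27)² = 0.8573, y* = 6.9704.

x* = 0.8573, y* = 6.9704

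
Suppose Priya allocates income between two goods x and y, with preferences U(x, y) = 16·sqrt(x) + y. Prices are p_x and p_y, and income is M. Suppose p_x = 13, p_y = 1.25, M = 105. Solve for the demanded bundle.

Solve: √x = 8·p_y/p_x, so x*(p_x,p_y) = (8·p_y/p_x)², and y* = (M − p_x·x*)/p_y.
Plugging in: x* = (8·1.25/13)² = 0.5917, y* = 77.8462.

x* = 0.5917, y* = 77.8462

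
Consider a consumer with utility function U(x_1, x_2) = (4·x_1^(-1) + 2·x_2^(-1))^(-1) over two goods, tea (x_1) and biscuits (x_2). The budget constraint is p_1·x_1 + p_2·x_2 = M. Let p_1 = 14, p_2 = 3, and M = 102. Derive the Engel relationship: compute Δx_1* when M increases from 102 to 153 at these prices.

Δx_1* = 2.7445

From the CES first-order condition, 2·(x_2/x_1)^(2) = p_1/p_2.
Solve for the ratio: x_2/x_1 = [(1/2)·p_1/p_2]^(0.5).
With the ratio pinned down, the budget gives x_1* = M/(p_1 + p_2·(x_2/x_1)) and x_2* = (x_2/x_1)·x_1*.
Numerically x_2/x_1 = 1.527525, so x_1* = 102/(14 + 3·1.527525) = 5.489.
At M' = 153: x_1* = 8.2335. Change: 8.2335 − 5.489 = 2.7445.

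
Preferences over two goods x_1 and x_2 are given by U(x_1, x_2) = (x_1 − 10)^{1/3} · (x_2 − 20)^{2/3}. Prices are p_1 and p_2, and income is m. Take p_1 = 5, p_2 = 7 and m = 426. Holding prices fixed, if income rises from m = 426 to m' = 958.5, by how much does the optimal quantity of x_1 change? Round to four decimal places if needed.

Δx_1* = 35.5

This is Cobb-Douglas in (x_1−10, x_2−20): tangency gives 1/3·p_2·(x_2−20) = 2/3·p_1·(x_1−10).
After buying the subsistence bundle (10, 20), a share 1/3 of the remaining income goes to x_1: x_1* = 10 + 1/3·(m − 10p_1 − 20p_2)/p_1.
Discretionary income = 426 − 10·5 − 20·7 = 236; x_1* = 10 + 1/3·236/5 = 25.7333.
At m' = 958.5: x_1* = 61.2333. Change: 61.2333 − 25.7333 = 35.5.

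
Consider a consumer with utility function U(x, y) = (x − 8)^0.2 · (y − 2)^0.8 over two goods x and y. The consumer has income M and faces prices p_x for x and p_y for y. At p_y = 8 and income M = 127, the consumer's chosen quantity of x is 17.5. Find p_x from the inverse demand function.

p_x = 2

Let x' = x−8, y' = y−2. MRS = (1/4)·y'/x' = p_x/p_y.
After buying the subsistence bundle (8, 2), a share 0.2 of the remaining income goes to x: x* = 8 + 0.2·(M − 8p_x − 2p_y)/p_x.
Set x* = 17.5 in the demand function and solve for p_x: p_x = 2.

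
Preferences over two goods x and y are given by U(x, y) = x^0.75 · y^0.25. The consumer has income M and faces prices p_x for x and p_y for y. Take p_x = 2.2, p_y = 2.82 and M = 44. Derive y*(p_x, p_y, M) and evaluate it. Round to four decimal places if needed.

Tangency: MRS = 3·y/x = p_x/p_y.
Rearranging, p_y·y = (1/3)·p_x·x. Substituting into the budget gives p_x·x·(1 + (1/3)) = M.
Demand: x*(p_x,p_y,M) = 0.75·M/p_x and y* = 0.25·M/p_y.
At p_x=2.2, p_y=2.82, M=44: y* = 0.25·44/2.82 = 3.9007.

y* = 3.9007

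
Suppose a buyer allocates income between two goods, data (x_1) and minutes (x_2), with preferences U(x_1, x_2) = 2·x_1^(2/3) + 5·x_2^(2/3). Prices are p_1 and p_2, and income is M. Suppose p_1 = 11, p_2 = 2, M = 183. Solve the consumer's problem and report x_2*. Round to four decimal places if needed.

MRS = MU_x_1/MU_x_2 = (2/5)·(x_2/x_1)^(1/3). Set equal to p_1/p_2.
Solve for the ratio: x_2/x_1 = [(5/2)·p_1/p_2]^(3).
Substitute x_2 = (x_2/x_1)·x_1 into the budget: x_1* = M/(p_1 + p_2·(x_2/x_1)).
Numerically x_2/x_1 = 2599.609375, so x_1* = 183/(11 + 2·2599.609375) = 0.0351 and x_2* = 2599.609375·0.0351 = 91.3068.

x_2* = 91.3068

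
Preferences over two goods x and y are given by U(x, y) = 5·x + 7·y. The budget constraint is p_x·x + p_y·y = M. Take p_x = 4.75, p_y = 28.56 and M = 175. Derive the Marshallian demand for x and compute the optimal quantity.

x gives more utility per dollar, so spend all income on x: x* = M/p_x, y* = 0.
Numerically: x* = 36.8421, y* = 0.

x* = 36.8421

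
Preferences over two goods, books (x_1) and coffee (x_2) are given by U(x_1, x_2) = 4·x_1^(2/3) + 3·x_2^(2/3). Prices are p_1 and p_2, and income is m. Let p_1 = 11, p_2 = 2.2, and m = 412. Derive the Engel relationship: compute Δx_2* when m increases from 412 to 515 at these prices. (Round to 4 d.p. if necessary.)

Δx_2* = 42.7636

From the CES first-order condition, (4/3)·(x_2/x_1)^(1/3) = p_1/p_2.
Solve for the ratio: x_2/x_1 = [(3/4)·p_1/p_2]^(3).
Substitute x_2 = (x_2/x_1)·x_1 into the budget: x_1* = m/(p_1 + p_2·(x_2/x_1)).
Numerically x_2/x_1 = 52.734375, so x_1* = 412/(11 + 2.2·52.734375) = 3.2437 and x_2* = 52.734375·3.2437 = 171.0543.
At m' = 515: x_2* = 213.8178. Change: 213.8178 − 171.0543 = 42.7636.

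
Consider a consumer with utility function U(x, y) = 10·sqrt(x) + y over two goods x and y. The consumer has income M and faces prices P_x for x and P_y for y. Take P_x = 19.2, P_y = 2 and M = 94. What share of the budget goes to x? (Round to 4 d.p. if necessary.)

Solve: √x = 5·P_y/P_x, so x*(P_x,P_y) = (5·P_y/P_x)², and y* = (M − P_x·x*)/P_y.
Plugging in: x* = (5·2/19.2)² = 0.2713, y* = 44.3958.
Expenditure on x: 19.2·0.2713 = 5.2083; share = 0.0554.

share on x = 0.0554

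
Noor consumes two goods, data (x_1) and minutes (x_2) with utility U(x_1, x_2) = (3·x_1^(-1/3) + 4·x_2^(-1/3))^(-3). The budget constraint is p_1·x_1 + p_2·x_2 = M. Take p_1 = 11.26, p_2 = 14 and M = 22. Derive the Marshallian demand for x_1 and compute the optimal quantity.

Numerically x_2/x_1 = 1.053809, so x_1* = 22/(11.26 + 14·1.053809) = 0.8457.

x_1* = 0.8457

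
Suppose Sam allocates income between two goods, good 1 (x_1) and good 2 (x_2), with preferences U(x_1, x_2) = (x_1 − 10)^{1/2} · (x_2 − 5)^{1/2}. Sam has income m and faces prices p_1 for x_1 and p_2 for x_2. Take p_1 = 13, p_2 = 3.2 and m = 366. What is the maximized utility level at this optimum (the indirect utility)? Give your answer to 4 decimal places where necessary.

This is Cobb-Douglas in (x_1−10, x_2−5): tangency gives 0.5·p_2·(x_2−5) = 0.5·p_1·(x_1−10).
After buying the subsistence bundle (10, 5), a share 0.5 of the remaining income goes to x_1: x_1* = 10 + 0.5·(m − 10p_1 − 5p_2)/p_1.
Discretionary income = 366 − 10·13 − 5·3.2 = 220; x_1* = 10 + 0.5·220/13 = 18.4615; x_2* = 5 + 0.5·220/3.2 = 39.375.
Utility at the optimum: U(18.4615, 39.375) = 17.0548.

V = 17.0548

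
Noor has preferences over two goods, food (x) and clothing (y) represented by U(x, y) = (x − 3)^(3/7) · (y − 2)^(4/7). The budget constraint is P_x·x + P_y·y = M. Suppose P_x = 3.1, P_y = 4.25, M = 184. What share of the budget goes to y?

share on y = 0.5623

MRS = (3/4)·(y−2)/(x−3). Tangency with P_x/P_y gives y−2 = (4/3)·(P_x/P_y)·(x−3).
Substituting into the budget: x* = 3 + 3/7·(M − 3·P_x − 2·P_y)/P_x, and y* = 2 + 4/7·(…)/P_y.
Discretionary income = 184 − 3·3.1 − 2·4.25 = 166.2; x* = 3 + 3/7·166.2/3.1 = 25.977; y* = 2 + 4/7·166.2/4.25 = 24.3462.
Expenditure on y: 4.25·24.3462 = 103.4714; share = 0.5623.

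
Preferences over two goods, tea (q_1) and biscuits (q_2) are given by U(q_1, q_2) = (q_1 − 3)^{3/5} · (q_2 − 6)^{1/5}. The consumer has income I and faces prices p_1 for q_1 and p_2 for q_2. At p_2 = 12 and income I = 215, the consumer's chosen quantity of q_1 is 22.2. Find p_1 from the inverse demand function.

This is Cobb-Douglas in (q_1−3, q_2−6): tangency gives 0.6·p_2·(q_2−6) = 0.2·p_1·(q_1−3).
After buying the subsistence bundle (3, 6), a share 0.75 of the remaining income goes to q_1: q_1* = 3 + 0.75·(I − 3p_1 − 6p_2)/p_1.
Set q_1* = 22.2 in the demand function and solve for p_1: p_1 = 5.

p_1 = 5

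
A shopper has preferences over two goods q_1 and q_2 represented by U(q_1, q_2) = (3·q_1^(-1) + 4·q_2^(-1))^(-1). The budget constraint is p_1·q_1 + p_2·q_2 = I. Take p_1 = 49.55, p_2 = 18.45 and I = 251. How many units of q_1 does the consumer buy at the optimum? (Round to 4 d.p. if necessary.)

q_1* = 2.9717

MU_q_1 ∝ 3·q_1^(-2), MU_q_2 ∝ 4·q_2^(-2), so MRS = (3/4)·(q_2/q_1)^(2) = p_1/p_2.
Solve for the ratio: q_2/q_1 = [(4/3)·p_1/p_2]^(0.5).
With the ratio pinned down, the budget gives q_1* = I/(p_1 + p_2·(q_2/q_1)) and q_2* = (q_2/q_1)·q_1*.
Numerically q_2/q_1 = 1.892313, so q_1* = 251/(49.55 + 18.45·1.892313) = 2.9717.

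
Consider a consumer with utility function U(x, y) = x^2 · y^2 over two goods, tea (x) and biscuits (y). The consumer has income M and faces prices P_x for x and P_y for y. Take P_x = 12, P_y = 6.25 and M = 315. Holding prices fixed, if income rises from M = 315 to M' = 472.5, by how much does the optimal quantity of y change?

Δy* = 12.6

Demand: x*(P_x,P_y,M) = 0.5·M/P_x and y* = 0.5·M/P_y.
At P_x=12, P_y=6.25, M=315: y* = 0.5·315/6.25 = 25.2.
At M' = 472.5: y* = 37.8. Change: 37.8 − 25.2 = 12.6.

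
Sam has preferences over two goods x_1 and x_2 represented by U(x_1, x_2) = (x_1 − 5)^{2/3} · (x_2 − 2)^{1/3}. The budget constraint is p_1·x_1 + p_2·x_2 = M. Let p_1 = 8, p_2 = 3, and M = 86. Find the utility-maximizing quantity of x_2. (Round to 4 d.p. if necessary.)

Discretionary income = 86 − 5·8 − 2·3 = 40; x_2* = 2 + 1/3·40/3 = 6.4444.

x_2* = 6.4444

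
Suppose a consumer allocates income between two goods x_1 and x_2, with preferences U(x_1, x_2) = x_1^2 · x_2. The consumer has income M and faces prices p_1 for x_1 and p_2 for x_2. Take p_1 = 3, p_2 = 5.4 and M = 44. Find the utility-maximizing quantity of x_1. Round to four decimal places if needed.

Demand: x_1*(p_1,p_2,M) = 2/3·M/p_1 and x_2* = 1/3·M/p_2.
At p_1=3, p_2=5.4, M=44: x_1* = 2/3·44/3 = 9.7778.

x_1* = 9.7778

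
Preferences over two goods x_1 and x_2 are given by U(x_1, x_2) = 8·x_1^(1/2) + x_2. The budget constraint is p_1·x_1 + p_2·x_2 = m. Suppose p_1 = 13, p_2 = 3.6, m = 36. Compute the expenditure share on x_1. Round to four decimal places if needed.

Utility is quasi-linear in x_2; the FOC for x_1 is 4/√x_1 = p_1/p_2.
Solve: √x_1 = 4·p_2/p_1, so x_1*(p_1,p_2) = (4·p_2/p_1)², and x_2* = (m − p_1·x_1*)/p_2.
Plugging in: x_1* = (4·3.6/13)² = 1.227, x_2* = 5.5692.
Expenditure on x_1: 13·1.227 = 15.9508; share = 0.4431.

share on x_1 = 0.4431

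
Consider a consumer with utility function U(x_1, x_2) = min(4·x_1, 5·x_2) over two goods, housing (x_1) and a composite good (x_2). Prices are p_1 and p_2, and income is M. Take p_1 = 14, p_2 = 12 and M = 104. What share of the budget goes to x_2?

Leontief preferences: the optimum is at the kink where x_1/5 = x_2/4, i.e. x_2 = (4/5)·x_1.
Budget: p_1·x_1 + p_2·(4/5)·x_1 = M, so (5·p_1 + 4·p_2)·x_1 = 5·M.
Demand: x_1*(p_1,p_2,M) = 5·M/(5·p_1 + 4·p_2), x_2* = 4·M/(5·p_1 + 4·p_2).
Here 5·14 + 4·12 = 118, giving x_1* = 4.4068 and x_2* = 3.5254.
Expenditure on x_2: 12·3.5254 = 42.3051; share = 0.4068.

share on x_2 = 0.4068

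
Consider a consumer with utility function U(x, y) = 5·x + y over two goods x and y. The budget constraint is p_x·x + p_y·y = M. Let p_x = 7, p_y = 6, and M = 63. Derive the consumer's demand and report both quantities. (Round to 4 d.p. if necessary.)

x* = 9, y* = 0

x gives more utility per dollar, so spend all income on x: x* = M/p_x, y* = 0.
Numerically: x* = 9, y* = 0.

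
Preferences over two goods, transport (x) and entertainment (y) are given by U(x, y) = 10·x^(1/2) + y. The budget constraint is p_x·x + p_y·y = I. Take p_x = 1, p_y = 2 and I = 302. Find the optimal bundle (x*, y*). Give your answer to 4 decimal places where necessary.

x* = 100, y* = 101

Utility is quasi-linear in y; the FOC for x is 5/√x = p_x/p_y.
Thus x* = (5·p_y/p_x)² — independent of I — with the rest of income spent on y.
Plugging in: x* = (5·2/1)² = 100, y* = 101.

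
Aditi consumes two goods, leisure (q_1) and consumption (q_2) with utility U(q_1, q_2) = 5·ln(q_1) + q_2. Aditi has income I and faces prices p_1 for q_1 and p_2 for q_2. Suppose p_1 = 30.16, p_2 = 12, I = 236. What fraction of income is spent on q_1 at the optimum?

So q_1*(p_1,p_2) = 5·p_2/p_1, independent of income; and q_2* = (I − 5·p_2)/p_2.
At the given prices: q_1* = 5·12/30.16 = 1.9894, and q_2* = 14.6667.
Expenditure on q_1: 30.16·1.9894 = 60; share = 0.2542.

share on q_1 = 0.2542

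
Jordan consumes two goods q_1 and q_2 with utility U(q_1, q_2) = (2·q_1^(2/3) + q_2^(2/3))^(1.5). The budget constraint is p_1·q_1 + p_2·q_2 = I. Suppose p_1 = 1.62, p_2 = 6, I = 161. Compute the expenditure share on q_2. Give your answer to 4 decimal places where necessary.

Substitute q_2 = (q_2/q_1)·q_1 into the budget: q_1* = I/(p_1 + p_2·(q_2/q_1)).
Numerically q_2/q_1 = 0.00246, so q_1* = 161/(1.62 + 6·0.00246) = 98.4853 and q_2* = 0.00246·98.4853 = 0.2423.
Expenditure on q_2: 6·0.2423 = 1.4539; share = 0.009.

share on q_2 = 0.009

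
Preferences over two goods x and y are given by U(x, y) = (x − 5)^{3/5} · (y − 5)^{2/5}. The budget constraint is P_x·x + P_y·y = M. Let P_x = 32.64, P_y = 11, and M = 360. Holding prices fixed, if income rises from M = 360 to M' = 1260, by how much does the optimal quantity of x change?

Δx* = 16.5441

This is Cobb-Douglas in (x−5, y−5): tangency gives 0.6·P_y·(y−5) = 0.4·P_x·(x−5).
After buying the subsistence bundle (5, 5), a share 0.6 of the remaining income goes to x: x* = 5 + 0.6·(M − 5P_x − 5P_y)/P_x.
Discretionary income = 360 − 5·32.64 − 5·11 = 141.8; x* = 5 + 0.6·141.8/32.64 = 7.6066.
At M' = 1260: x* = 24.1507. Change: 24.1507 − 7.6066 = 16.5441.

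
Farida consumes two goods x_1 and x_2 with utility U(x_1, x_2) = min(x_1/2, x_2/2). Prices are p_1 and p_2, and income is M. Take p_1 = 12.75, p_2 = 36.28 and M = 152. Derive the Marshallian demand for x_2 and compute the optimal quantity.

x_2* = 3.1001

Leontief preferences: the optimum is at the kink where x_1/2 = x_2/2, i.e. x_2 = x_1.
Budget: p_1·x_1 + p_2·x_1 = M, so (2·p_1 + 2·p_2)·x_1 = 2·M.
Demand: x_1*(p_1,p_2,M) = 2·M/(2·p_1 + 2·p_2), x_2* = 2·M/(2·p_1 + 2·p_2).
Here 2·12.75 + 2·36.28 = 98.06, giving x_2* = 3.1001.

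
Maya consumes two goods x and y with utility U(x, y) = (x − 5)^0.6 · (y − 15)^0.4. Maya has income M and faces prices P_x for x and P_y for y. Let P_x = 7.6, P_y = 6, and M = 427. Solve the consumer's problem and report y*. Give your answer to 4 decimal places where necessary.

y* = 34.9333

This is Cobb-Douglas in (x−5, y−15): tangency gives 0.6·P_y·(y−15) = 0.4·P_x·(x−5).
After buying the subsistence bundle (5, 15), a share 0.6 of the remaining income goes to x: x* = 5 + 0.6·(M − 5P_x − 15P_y)/P_x.
Discretionary income = 427 − 5·7.6 − 15·6 = 299; y* = 15 + 0.4·299/6 = 34.9333.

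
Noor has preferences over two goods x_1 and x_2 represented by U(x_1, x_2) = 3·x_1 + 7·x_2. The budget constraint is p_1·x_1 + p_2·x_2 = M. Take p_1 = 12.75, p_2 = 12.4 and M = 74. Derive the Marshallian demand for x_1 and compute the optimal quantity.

x_1* = 0

Linear utility — the consumer picks whichever good has higher MU/price: 3/12.75 = 0.2353 vs 7/12.4 = 0.5645.
x_2 gives more utility per dollar, so spend all income on x_2: x_2* = M/p_2, x_1* = 0.
Numerically: x_1* = 0, x_2* = 5.9677.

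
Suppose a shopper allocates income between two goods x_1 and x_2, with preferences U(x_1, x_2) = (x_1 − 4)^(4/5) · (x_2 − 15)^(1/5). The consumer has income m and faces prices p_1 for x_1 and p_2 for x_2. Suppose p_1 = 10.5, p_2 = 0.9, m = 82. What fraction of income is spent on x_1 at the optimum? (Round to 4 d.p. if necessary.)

Let x_1' = x_1−4, x_2' = x_2−15. MRS = 4·x_2'/x_1' = p_1/p_2.
Substituting into the budget: x_1* = 4 + 0.8·(m − 4·p_1 − 15·p_2)/p_1, and x_2* = 15 + 0.2·(…)/p_2.
Discretionary income = 82 − 4·10.5 − 15·0.9 = 26.5; x_1* = 4 + 0.8·26.5/10.5 = 6.019; x_2* = 15 + 0.2·26.5/0.9 = 20.8889.
Expenditure on x_1: 10.5·6.019 = 63.2; share = 0.7707.

share on x_1 = 0.7707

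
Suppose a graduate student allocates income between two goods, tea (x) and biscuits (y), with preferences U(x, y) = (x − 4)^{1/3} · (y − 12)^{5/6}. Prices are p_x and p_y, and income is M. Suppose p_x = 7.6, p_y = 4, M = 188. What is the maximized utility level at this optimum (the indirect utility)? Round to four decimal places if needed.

MRS = (2/5)·(y−12)/(x−4). Tangency with p_x/p_y gives y−12 = (5/2)·(p_x/p_y)·(x−4).
Substituting into the budget: x* = 4 + 2/7·(M − 4·p_x − 12·p_y)/p_x, and y* = 12 + 5/7·(…)/p_y.
Discretionary income = 188 − 4·7.6 − 12·4 = 109.6; x* = 4 + 2/7·109.6/7.6 = 8.1203; y* = 12 + 5/7·109.6/4 = 31.5714.
Utility at the optimum: U(8.1203, 31.5714) = 19.113.

V = 19.113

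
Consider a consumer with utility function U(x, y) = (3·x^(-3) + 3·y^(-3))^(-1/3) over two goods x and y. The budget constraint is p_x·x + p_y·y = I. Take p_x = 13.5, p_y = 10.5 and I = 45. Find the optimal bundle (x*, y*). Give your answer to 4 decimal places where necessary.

x* = 1.8233, y* = 1.9415

Numerically y/x = 1.064844, so x* = 45/(13.5 + 10.5·1.064844) = 1.8233 and y* = 1.064844·1.8233 = 1.9415.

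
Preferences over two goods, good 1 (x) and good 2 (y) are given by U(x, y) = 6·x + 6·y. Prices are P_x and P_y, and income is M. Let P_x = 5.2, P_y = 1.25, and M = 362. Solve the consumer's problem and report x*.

Linear utility — the consumer picks whichever good has higher MU/price: 6/5.2 = 1.1538 vs 6/1.25 = 4.8.
y gives more utility per dollar, so spend all income on y: y* = M/P_y, x* = 0.
Numerically: x* = 0, y* = 289.6.

x* = 0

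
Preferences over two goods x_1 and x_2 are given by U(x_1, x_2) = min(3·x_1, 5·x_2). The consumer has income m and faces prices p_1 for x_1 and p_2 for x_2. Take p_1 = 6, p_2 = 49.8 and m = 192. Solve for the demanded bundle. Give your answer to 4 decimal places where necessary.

x_1* = 5.3512, x_2* = 3.2107

Leontief preferences: the optimum is at the kink where x_1/5 = x_2/3, i.e. x_2 = (3/5)·x_1.
Budget: p_1·x_1 + p_2·(3/5)·x_1 = m, so (5·p_1 + 3·p_2)·x_1 = 5·m.
Demand: x_1*(p_1,p_2,m) = 5·m/(5·p_1 + 3·p_2), x_2* = 3·m/(5·p_1 + 3·p_2).
Here 5·6 + 3·49.8 = 179.4, giving x_1* = 5.3512 and x_2* = 3.2107.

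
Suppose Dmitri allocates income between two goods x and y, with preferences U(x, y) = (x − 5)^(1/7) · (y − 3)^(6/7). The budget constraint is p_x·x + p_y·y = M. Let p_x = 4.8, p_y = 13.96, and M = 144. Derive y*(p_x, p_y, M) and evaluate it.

MRS = (1/6)·(y−3)/(x−5). Tangency with p_x/p_y gives y−3 = 6·(p_x/p_y)·(x−5).
Substituting into the budget: x* = 5 + 1/7·(M − 5·p_x − 3·p_y)/p_x, and y* = 3 + 6/7·(…)/p_y.
Discretionary income = 144 − 5·4.8 − 3·13.96 = 78.12; y* = 3 + 6/7·78.12/13.96 = 7.7966.

y* = 7.7966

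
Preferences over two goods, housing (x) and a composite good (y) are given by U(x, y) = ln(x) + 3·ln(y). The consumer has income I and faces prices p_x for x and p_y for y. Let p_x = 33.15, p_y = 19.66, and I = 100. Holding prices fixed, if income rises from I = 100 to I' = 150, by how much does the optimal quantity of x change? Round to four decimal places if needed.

Δx* = 0.3771

At p_x=33.15, p_y=19.66, I=100: x* = 0.25·100/33.15 = 0.7541.
At I' = 150: x* = 1.1312. Change: 1.1312 − 0.7541 = 0.3771.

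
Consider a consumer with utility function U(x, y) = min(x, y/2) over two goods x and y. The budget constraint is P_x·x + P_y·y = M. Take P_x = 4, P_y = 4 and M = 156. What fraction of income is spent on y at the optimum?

With perfect complements, no substitution: consume in ratio x:y = 1:2.
Budget: P_x·x + P_y·2·x = M, so (P_x + 2·P_y)·x = M.
Demand: x*(P_x,P_y,M) = M/(P_x + 2·P_y), y* = 2·M/(P_x + 2·P_y).
Here 4 + 2·4 = 12, giving x* = 13 and y* = 26.
Expenditure on y: 4·26 = 104; share = 0.6667.

share on y = 0.6667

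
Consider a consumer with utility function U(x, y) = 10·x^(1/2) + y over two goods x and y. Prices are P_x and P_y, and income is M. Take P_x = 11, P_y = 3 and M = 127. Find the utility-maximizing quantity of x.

MU_x = 5/√x, MU_y = 1. Tangency: 5/√x = P_x/P_y.
Thus x* = (5·P_y/P_x)² — independent of M — with the rest of income spent on y.
Plugging in: x* = (5·3/11)² = 1.8595.

x* = 1.8595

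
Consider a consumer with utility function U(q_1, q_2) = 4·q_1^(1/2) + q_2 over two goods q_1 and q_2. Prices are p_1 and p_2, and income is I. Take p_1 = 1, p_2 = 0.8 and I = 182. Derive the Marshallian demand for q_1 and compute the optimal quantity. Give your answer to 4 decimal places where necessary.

MU_q_1 = 2/√q_1, MU_q_2 = 1. Tangency: 2/√q_1 = p_1/p_2.
Thus q_1* = (2·p_2/p_1)² — independent of I — with the rest of income spent on q_2.
Plugging in: q_1* = (2·0.8/1)² = 2.56.

q_1* = 2.56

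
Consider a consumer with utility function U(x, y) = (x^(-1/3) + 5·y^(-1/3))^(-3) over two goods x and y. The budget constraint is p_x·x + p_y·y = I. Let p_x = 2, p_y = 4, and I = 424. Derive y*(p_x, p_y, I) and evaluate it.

Numerically y/x = 1.988177, so x* = 424/(2 + 4·1.988177) = 42.6015 and y* = 1.988177·42.6015 = 84.6993.

y* = 84.6993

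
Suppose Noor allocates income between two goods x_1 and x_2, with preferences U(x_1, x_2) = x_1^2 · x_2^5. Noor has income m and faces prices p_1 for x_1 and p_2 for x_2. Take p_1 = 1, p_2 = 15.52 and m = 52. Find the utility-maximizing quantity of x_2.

x_2* = 2.3932

Tangency: MRS = (2/5)·x_2/x_1 = p_1/p_2.
So 2·p_2·x_2 = 5·p_1·x_1; combined with the budget, a share 2/7 of income goes to x_1.
Demand: x_1*(p_1,p_2,m) = 2/7·m/p_1 and x_2* = 5/7·m/p_2.
At p_1=1, p_2=15.52, m=52: x_2* = 5/7·52/15.52 = 2.3932.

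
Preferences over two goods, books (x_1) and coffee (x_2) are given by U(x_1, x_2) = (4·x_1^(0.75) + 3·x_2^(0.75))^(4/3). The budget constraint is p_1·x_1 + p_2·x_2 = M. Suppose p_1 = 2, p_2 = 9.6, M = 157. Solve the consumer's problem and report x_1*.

x_1* = 78.2761

MU_x_1 ∝ 4·x_1^(-0.25), MU_x_2 ∝ 3·x_2^(-0.25), so MRS = (4/3)·(x_2/x_1)^(0.25) = p_1/p_2.
Hence x_2/x_1 = ((3/4)·p_1/p_2)^(1/(0.25)), i.e. raised to the 4 power.
With the ratio pinned down, the budget gives x_1* = M/(p_1 + p_2·(x_2/x_1)) and x_2* = (x_2/x_1)·x_1*.
Numerically x_2/x_1 = 0.000596, so x_1* = 157/(2 + 9.6·0.000596) = 78.2761.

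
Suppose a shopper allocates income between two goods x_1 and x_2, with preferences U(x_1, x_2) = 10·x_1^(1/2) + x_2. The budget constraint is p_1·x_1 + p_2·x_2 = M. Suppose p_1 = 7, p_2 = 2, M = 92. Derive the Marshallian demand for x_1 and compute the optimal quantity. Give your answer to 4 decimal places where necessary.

x_1* = 2.0408

MU_x_1 = 5/√x_1, MU_x_2 = 1. Tangency: 5/√x_1 = p_1/p_2.
Solve: √x_1 = 5·p_2/p_1, so x_1*(p_1,p_2) = (5·p_2/p_1)², and x_2* = (M − p_1·x_1*)/p_2.
Plugging in: x_1* = (5·2/7)² = 2.0408.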